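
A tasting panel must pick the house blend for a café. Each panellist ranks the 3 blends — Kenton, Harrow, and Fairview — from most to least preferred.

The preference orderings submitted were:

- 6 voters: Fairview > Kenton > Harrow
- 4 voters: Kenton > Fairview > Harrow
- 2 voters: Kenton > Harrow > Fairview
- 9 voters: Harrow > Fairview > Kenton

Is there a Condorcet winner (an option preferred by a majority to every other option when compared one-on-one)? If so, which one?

Head-to-head results (21 voters total):
Kenton vs Harrow: Kenton wins 12–9.
Kenton vs Fairview: Fairview wins 15–6.
Harrow vs Fairview: Harrow wins 11–10.
No candidate beats all others: Kenton beats Harrow beats Fairview beats Kenton, a majority cycle.

No Condorcet winner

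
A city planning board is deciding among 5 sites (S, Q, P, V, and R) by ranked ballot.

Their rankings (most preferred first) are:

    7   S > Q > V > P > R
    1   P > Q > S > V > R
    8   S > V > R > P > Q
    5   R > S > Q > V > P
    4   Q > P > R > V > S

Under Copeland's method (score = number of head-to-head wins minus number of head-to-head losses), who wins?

S

Pairwise results:
  S vs Q: S wins 20–5.
  S vs P: S wins 20–5.
  S vs V: S wins 21–4.
  S vs R: S wins 16–9.
  Q vs P: Q wins 16–9.
  Q vs V: Q wins 17–8.
  Q vs R: R wins 13–12.
  P vs V: V wins 20–5.
  P vs R: R wins 13–12.
  V vs R: V wins 16–9.
Copeland scores (wins − losses):
  S: 4 − 0 = 4
  Q: 2 − 2 = 0
  P: 0 − 4 = -4
  V: 2 − 2 = 0
  R: 2 − 2 = 0
S has the best Copeland score.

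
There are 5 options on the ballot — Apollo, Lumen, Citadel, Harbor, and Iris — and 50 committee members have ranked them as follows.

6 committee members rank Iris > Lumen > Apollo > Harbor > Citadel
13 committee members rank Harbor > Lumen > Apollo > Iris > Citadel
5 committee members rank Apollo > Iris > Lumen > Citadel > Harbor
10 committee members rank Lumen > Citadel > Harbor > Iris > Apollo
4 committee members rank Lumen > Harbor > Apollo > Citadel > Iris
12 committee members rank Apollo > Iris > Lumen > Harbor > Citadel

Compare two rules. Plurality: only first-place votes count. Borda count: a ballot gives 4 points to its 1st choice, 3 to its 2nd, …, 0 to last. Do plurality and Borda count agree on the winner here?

Plurality first-place counts: Apollo 17, Lumen 14, Citadel 0, Harbor 13, Iris 6 → Apollo.
Borda totals: Apollo 114, Lumen 147, Citadel 39, Harbor 102, Iris 98 → Lumen.
The two rules disagree: plurality picks Apollo, Borda picks Lumen.

No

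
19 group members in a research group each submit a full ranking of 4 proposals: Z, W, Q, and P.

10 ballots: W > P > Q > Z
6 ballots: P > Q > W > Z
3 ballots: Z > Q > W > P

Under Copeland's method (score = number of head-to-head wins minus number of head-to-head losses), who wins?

Pairwise results:
  Z vs W: W wins 16–3.
  Z vs Q: Q wins 16–3.
  Z vs P: P wins 16–3.
  W vs Q: W wins 10–9.
  W vs P: W wins 13–6.
  Q vs P: P wins 16–3.
Copeland scores (wins − losses):
  Z: 0 − 3 = -3
  W: 3 − 0 = 3
  Q: 1 − 2 = -1
  P: 2 − 1 = 1
W has the best Copeland score.

W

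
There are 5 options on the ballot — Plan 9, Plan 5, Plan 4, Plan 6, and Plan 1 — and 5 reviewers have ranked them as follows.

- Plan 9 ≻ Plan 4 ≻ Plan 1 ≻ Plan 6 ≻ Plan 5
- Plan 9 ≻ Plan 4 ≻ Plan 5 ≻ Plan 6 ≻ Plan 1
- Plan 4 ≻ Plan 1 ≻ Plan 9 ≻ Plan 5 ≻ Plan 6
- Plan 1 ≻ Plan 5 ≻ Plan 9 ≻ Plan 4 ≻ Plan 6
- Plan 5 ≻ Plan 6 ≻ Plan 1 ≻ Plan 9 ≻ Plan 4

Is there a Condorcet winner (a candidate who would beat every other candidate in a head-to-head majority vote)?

Head-to-head results (5 voters total):
Plan 9 vs Plan 5: Plan 9 wins 3–2.
Plan 9 vs Plan 4: Plan 9 wins 4–1.
Plan 9 vs Plan 6: Plan 9 wins 4–1.
Plan 9 vs Plan 1: Plan 1 wins 3–2.
Plan 5 vs Plan 4: Plan 4 wins 3–2.
Plan 5 vs Plan 6: Plan 5 wins 4–1.
Plan 5 vs Plan 1: Plan 1 wins 3–2.
Plan 4 vs Plan 6: Plan 4 wins 4–1.
Plan 4 vs Plan 1: Plan 4 wins 3–2.
Plan 6 vs Plan 1: Plan 1 wins 3–2.
No candidate beats all others: Plan 9 beats Plan 4 beats Plan 1 beats Plan 9, a majority cycle.

No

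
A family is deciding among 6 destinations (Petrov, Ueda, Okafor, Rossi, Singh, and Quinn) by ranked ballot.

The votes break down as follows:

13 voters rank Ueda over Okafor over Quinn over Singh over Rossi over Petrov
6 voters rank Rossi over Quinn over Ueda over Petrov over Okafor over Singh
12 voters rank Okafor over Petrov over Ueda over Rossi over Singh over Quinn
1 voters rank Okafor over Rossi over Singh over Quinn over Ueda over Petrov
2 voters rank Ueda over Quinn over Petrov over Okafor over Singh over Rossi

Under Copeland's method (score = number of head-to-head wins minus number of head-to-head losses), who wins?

Ueda

Pairwise results:
  Petrov vs Ueda: Ueda wins 22–12.
  Petrov vs Okafor: Okafor wins 26–8.
  Petrov vs Rossi: Rossi wins 20–14.
  Petrov vs Singh: Petrov wins 20–14.
  Petrov vs Quinn: Quinn wins 22–12.
  Ueda vs Okafor: Ueda wins 21–13.
  Ueda vs Rossi: Ueda wins 27–7.
  Ueda vs Singh: Ueda wins 33–1.
  Ueda vs Quinn: Ueda wins 27–7.
  Okafor vs Rossi: Okafor wins 28–6.
  Okafor vs Singh: Okafor wins 34–0.
  Okafor vs Quinn: Okafor wins 26–8.
  Rossi vs Singh: Rossi wins 19–15.
  Rossi vs Quinn: Rossi wins 19–15.
  Singh vs Quinn: Quinn wins 21–13.
Copeland scores (wins − losses):
  Petrov: 1 − 4 = -3
  Ueda: 5 − 0 = 5
  Okafor: 4 − 1 = 3
  Rossi: 3 − 2 = 1
  Singh: 0 − 5 = -5
  Quinn: 2 − 3 = -1
Ueda has the best Copeland score.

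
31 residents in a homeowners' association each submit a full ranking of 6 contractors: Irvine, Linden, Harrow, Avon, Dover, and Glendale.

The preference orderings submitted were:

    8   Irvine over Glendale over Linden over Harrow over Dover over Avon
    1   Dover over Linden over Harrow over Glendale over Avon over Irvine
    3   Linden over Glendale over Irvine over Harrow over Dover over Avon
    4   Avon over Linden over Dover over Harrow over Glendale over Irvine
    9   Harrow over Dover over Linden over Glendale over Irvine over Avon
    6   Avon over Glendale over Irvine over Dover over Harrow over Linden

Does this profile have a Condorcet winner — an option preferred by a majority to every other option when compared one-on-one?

Head-to-head results (31 voters total):
Irvine vs Linden: Linden wins 17–14.
Irvine vs Harrow: Irvine wins 17–14.
Irvine vs Avon: Irvine wins 20–11.
Irvine vs Dover: Irvine wins 17–14.
Irvine vs Glendale: Glendale wins 23–8.
Linden vs Harrow: Linden wins 16–15.
Linden vs Avon: Linden wins 21–10.
Linden vs Dover: Dover wins 16–15.
Linden vs Glendale: Linden wins 17–14.
Harrow vs Avon: Harrow wins 21–10.
Harrow vs Dover: Harrow wins 20–11.
Harrow vs Glendale: Glendale wins 17–14.
Avon vs Dover: Dover wins 21–10.
Avon vs Glendale: Glendale wins 21–10.
Dover vs Glendale: Glendale wins 17–14.
No candidate beats all others: Irvine beats Dover beats Linden beats Irvine, a majority cycle.

No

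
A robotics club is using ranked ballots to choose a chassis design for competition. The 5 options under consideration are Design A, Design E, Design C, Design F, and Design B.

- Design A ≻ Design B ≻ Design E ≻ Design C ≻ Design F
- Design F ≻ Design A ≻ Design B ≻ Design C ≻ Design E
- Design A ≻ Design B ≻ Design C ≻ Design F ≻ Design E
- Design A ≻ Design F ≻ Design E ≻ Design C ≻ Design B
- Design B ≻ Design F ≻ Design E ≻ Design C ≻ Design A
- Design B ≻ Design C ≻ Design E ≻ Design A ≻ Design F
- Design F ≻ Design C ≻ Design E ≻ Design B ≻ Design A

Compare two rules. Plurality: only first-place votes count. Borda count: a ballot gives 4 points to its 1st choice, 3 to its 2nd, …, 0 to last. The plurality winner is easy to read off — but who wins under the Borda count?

Plurality first-place counts: Design A 3, Design E 0, Design C 0, Design F 2, Design B 2 → Design A.
Borda totals: Design A 16, Design E 10, Design C 12, Design F 15, Design B 17 → Design B.

Design B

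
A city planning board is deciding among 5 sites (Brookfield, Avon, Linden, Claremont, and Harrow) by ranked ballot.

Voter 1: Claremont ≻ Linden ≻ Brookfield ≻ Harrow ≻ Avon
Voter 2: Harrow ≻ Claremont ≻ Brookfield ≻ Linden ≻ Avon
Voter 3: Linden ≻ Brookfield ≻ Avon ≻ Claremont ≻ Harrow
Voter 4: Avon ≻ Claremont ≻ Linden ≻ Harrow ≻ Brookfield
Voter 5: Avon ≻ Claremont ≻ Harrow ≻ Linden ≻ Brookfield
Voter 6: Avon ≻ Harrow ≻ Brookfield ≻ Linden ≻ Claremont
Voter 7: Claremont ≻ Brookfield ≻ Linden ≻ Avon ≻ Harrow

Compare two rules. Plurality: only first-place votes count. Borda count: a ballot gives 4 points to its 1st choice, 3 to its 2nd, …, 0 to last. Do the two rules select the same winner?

No

Plurality first-place counts: Brookfield 0, Avon 3, Linden 1, Claremont 2, Harrow 1 → Avon.
Borda totals: Brookfield 12, Avon 15, Linden 14, Claremont 18, Harrow 11 → Claremont.
The two rules disagree: plurality picks Avon, Borda picks Claremont.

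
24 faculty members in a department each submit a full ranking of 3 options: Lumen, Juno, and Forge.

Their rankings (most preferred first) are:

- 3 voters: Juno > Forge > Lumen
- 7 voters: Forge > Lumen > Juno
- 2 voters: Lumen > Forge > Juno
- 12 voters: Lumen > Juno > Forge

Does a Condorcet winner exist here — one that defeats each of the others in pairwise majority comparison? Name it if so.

Head-to-head results (24 voters total):
Lumen vs Juno: Lumen wins 21–3.
Lumen vs Forge: Lumen wins 14–10.
Juno vs Forge: Juno wins 15–9.
Lumen beats each rival — Juno (21–3), Forge (14–10) — so Lumen is the Condorcet winner.

Lumen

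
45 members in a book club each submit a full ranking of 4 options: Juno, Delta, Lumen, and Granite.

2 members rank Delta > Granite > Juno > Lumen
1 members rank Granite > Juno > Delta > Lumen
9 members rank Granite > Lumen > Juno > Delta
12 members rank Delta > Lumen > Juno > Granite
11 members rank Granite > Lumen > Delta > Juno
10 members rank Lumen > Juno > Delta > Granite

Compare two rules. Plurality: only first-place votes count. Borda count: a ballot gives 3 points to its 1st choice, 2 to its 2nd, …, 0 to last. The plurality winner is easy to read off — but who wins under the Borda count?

Plurality first-place counts: Juno 0, Delta 14, Lumen 10, Granite 21 → Granite.
Borda totals: Juno 45, Delta 64, Lumen 94, Granite 67 → Lumen.

Lumen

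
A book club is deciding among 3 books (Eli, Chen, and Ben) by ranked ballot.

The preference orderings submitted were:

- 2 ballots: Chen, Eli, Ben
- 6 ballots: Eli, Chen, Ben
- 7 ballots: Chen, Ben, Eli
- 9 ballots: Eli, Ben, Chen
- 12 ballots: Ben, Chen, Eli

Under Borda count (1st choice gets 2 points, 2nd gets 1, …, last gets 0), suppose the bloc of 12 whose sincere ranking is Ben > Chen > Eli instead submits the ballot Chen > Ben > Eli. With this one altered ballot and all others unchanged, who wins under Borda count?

Borda totals with the altered ballot: Eli 32, Chen 48, Ben 28.
The switch changes the winner from Ben to Chen.

Chen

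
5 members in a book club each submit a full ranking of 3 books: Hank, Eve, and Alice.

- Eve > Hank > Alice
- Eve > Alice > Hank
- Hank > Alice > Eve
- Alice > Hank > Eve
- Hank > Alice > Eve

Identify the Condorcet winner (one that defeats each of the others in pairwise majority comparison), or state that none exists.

Hank

Head-to-head results (5 voters total):
Hank vs Eve: Hank wins 3–2.
Hank vs Alice: Hank wins 3–2.
Eve vs Alice: Alice wins 3–2.
Hank beats each rival — Eve (3–2), Alice (3–2) — so Hank is the Condorcet winner.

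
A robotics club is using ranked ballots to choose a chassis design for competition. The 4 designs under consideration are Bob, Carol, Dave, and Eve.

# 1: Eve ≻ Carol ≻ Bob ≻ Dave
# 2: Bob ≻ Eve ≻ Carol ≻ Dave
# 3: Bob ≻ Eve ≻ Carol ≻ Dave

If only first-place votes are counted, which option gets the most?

Bob

First-place vote totals:
  Bob: 2
  Carol: 0
  Dave: 0
  Eve: 1
Bob has the most first-place votes.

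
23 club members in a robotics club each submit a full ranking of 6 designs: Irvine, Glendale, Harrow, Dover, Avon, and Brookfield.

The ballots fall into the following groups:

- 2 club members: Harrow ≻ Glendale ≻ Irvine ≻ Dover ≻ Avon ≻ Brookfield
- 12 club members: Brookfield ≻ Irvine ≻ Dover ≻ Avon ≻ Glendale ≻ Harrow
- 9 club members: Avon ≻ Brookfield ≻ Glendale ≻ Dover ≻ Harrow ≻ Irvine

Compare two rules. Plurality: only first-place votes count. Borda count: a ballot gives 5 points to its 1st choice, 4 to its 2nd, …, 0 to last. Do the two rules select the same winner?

Plurality first-place counts: Irvine 0, Glendale 0, Harrow 2, Dover 0, Avon 9, Brookfield 12 → Brookfield.
Borda totals: Irvine 54, Glendale 47, Harrow 19, Dover 58, Avon 71, Brookfield 96 → Brookfield.
The two rules agree on Brookfield.

Yes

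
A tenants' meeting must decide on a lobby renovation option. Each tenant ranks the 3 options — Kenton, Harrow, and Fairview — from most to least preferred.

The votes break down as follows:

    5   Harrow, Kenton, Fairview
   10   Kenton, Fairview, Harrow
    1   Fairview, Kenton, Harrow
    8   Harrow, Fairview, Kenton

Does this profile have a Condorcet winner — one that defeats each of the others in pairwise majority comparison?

Head-to-head results (24 voters total):
Kenton vs Harrow: Harrow wins 13–11.
Kenton vs Fairview: Kenton wins 15–9.
Harrow vs Fairview: Harrow wins 13–11.
Harrow beats each rival — Kenton (13–11), Fairview (13–11) — so Harrow is the Condorcet winner.

Yes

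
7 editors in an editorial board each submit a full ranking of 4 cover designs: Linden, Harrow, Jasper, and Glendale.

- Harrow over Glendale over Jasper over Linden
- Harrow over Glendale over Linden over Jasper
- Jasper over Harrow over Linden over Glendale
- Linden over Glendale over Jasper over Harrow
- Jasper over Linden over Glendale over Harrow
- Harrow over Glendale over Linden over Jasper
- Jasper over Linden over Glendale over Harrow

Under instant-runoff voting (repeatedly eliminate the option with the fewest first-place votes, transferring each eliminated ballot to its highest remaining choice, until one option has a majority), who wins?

Jasper

Round 1: Harrow 3, Jasper 3, Linden 1, Glendale 0. Glendale has the fewest and is eliminated.
Round 2: Harrow 3, Jasper 3, Linden 1. Linden has the fewest and is eliminated.
Round 3: Jasper 4, Harrow 3. Jasper has a majority.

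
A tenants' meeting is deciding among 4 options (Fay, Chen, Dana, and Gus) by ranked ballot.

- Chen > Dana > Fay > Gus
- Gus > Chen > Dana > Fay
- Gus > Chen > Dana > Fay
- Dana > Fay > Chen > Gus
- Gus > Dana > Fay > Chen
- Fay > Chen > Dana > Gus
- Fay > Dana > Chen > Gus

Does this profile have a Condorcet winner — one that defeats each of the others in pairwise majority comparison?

Head-to-head results (7 voters total):
Fay vs Chen: Fay wins 4–3.
Fay vs Dana: Dana wins 5–2.
Fay vs Gus: Fay wins 4–3.
Chen vs Dana: Chen wins 4–3.
Chen vs Gus: Chen wins 4–3.
Dana vs Gus: Dana wins 4–3.
No candidate beats all others: Fay beats Chen beats Dana beats Fay, a majority cycle.

No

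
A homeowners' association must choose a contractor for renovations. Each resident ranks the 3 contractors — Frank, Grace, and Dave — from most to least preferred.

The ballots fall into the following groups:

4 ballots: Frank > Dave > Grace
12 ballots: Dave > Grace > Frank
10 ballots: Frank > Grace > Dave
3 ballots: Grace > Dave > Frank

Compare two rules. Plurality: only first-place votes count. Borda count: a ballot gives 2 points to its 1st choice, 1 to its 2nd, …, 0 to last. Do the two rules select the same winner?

Plurality first-place counts: Frank 14, Grace 3, Dave 12 → Frank.
Borda totals: Frank 28, Grace 28, Dave 31 → Dave.
The two rules disagree: plurality picks Frank, Borda picks Dave.

No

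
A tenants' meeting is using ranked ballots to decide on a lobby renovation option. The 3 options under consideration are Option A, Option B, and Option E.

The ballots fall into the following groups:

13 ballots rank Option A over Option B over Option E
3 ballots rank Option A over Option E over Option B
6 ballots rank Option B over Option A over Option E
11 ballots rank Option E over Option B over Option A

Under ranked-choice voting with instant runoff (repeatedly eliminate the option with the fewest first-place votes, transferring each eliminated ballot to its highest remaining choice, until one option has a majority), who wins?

Round 1: Option A 16, Option E 11, Option B 6. Option B has the fewest and is eliminated.
Round 2: Option A 22, Option E 11. Option A has a majority.

Option A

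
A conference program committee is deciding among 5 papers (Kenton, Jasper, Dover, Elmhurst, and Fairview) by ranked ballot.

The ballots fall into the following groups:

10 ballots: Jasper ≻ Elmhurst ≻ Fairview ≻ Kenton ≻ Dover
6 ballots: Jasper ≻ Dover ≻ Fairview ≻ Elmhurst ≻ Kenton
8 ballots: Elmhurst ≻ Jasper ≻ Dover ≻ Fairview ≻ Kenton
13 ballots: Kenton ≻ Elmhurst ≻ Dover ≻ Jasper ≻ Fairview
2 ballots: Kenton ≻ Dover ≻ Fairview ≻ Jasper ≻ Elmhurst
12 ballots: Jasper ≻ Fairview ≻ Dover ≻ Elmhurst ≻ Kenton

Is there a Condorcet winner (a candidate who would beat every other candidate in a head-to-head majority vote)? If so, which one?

Head-to-head results (51 voters total):
Kenton vs Jasper: Jasper wins 36–15.
Kenton vs Dover: Dover wins 26–25.
Kenton vs Elmhurst: Elmhurst wins 36–15.
Kenton vs Fairview: Fairview wins 36–15.
Jasper vs Dover: Jasper wins 36–15.
Jasper vs Elmhurst: Jasper wins 30–21.
Jasper vs Fairview: Jasper wins 49–2.
Dover vs Elmhurst: Elmhurst wins 31–20.
Dover vs Fairview: Dover wins 29–22.
Elmhurst vs Fairview: Elmhurst wins 31–20.
Jasper beats each rival — Kenton (36–15), Dover (36–15), Elmhurst (30–21), Fairview (49–2) — so Jasper is the Condorcet winner.

Jasper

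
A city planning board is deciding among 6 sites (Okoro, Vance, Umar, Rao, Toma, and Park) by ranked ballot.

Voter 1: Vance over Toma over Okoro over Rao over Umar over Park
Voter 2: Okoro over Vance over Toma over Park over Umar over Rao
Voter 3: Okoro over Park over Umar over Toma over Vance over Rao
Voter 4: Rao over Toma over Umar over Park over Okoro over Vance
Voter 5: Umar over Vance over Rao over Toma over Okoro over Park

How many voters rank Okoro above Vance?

Ballots ranking Okoro above Vance: 3.
Ballots ranking Vance above Okoro: 2.
So 3 of 5 voters prefer Okoro to Vance.

3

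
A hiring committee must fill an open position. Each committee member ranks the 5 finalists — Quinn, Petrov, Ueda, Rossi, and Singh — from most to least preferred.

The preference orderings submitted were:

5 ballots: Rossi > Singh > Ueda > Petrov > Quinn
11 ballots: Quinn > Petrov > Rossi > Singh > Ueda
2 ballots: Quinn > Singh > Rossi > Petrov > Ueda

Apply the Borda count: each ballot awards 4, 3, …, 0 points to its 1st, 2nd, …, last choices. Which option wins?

Borda scores:
  Quinn: 5·0 + 11·4 + 2·4 = 52
  Petrov: 5·1 + 11·3 + 2·1 = 40
  Ueda: 5·2 + 11·0 + 2·0 = 10
  Rossi: 5·4 + 11·2 + 2·2 = 46
  Singh: 5·3 + 11·1 + 2·3 = 32
Quinn has the highest total.

Quinn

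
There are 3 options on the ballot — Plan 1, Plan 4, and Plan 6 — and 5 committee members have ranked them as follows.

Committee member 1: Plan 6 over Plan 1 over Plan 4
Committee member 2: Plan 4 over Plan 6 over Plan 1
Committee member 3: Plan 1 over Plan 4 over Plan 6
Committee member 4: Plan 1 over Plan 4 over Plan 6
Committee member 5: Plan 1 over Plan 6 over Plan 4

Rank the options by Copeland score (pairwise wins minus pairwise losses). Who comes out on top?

Pairwise results:
  Plan 1 vs Plan 4: Plan 1 wins 4–1.
  Plan 1 vs Plan 6: Plan 1 wins 3–2.
  Plan 4 vs Plan 6: Plan 4 wins 3–2.
Copeland scores (wins − losses):
  Plan 1: 2 − 0 = 2
  Plan 4: 1 − 1 = 0
  Plan 6: 0 − 2 = -2
Plan 1 has the best Copeland score.

Plan 1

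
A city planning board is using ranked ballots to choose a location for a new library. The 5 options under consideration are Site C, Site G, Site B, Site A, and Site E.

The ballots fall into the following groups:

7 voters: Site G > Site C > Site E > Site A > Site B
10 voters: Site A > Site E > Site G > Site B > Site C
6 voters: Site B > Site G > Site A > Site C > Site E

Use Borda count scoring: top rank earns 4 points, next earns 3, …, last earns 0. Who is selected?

Borda scores:
  Site C: 7·3 + 10·0 + 6·1 = 27
  Site G: 7·4 + 10·2 + 6·3 = 66
  Site B: 7·0 + 10·1 + 6·4 = 34
  Site A: 7·1 + 10·4 + 6·2 = 59
  Site E: 7·2 + 10·3 + 6·0 = 44
Site G has the highest total.

Site G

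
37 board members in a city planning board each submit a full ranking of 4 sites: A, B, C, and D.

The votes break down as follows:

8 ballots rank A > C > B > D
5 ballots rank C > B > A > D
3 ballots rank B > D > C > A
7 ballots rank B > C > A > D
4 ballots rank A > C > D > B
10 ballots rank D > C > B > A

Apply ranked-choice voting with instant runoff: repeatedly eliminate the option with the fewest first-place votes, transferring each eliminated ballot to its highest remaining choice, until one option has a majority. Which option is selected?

Round 1: A 12, B 10, D 10, C 5. C has the fewest and is eliminated.
Round 2: B 15, A 12, D 10. D has the fewest and is eliminated.
Round 3: B 25, A 12. B has a majority.

B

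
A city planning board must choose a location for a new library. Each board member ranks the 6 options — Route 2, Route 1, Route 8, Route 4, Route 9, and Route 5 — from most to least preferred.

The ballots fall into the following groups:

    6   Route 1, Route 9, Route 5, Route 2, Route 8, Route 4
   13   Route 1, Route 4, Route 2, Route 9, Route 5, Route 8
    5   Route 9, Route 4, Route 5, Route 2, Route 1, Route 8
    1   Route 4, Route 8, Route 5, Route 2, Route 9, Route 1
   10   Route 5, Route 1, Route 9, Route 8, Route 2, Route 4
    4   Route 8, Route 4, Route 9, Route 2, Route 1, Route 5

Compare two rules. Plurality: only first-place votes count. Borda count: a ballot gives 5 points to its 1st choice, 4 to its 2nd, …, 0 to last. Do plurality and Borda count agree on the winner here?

Yes

Plurality first-place counts: Route 2 0, Route 1 19, Route 8 4, Route 4 1, Route 9 5, Route 5 10 → Route 1.
Borda totals: Route 2 81, Route 1 144, Route 8 50, Route 4 93, Route 9 118, Route 5 99 → Route 1.
The two rules agree on Route 1.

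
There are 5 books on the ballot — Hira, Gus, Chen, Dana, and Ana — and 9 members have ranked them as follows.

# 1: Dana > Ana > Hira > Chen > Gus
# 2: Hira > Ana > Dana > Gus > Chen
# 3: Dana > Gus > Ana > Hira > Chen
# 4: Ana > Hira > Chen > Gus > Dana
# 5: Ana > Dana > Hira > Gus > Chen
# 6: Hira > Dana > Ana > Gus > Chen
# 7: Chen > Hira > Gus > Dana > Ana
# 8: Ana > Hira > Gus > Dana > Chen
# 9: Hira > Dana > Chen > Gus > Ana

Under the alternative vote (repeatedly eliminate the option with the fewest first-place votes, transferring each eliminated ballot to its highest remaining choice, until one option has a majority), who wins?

Ana

Round 1: Hira 3, Ana 3, Dana 2, Chen 1, Gus 0. Gus has the fewest and is eliminated.
Round 2: Hira 3, Ana 3, Dana 2, Chen 1. Chen has the fewest and is eliminated.
Round 3: Hira 4, Ana 3, Dana 2. Dana has the fewest and is eliminated.
Round 4: Ana 5, Hira 4. Ana has a majority.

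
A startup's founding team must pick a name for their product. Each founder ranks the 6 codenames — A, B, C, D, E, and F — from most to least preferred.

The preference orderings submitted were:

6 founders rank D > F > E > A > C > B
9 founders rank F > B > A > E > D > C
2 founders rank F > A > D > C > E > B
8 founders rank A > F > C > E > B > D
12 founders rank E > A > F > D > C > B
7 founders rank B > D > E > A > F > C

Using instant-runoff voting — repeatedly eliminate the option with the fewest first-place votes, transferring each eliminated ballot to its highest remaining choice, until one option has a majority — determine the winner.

Round 1: E 12, F 11, A 8, B 7, D 6, C 0. C has the fewest and is eliminated.
Round 2: E 12, F 11, A 8, B 7, D 6. D has the fewest and is eliminated.
Round 3: F 17, E 12, A 8, B 7. B has the fewest and is eliminated.
Round 4: E 19, F 17, A 8. A has the fewest and is eliminated.
Round 5: F 25, E 19. F has a majority.

F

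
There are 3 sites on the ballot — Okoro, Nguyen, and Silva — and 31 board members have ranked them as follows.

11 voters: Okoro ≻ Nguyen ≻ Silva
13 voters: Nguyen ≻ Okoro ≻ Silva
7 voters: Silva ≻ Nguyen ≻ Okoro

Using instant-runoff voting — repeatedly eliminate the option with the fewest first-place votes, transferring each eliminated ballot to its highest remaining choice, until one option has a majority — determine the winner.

Nguyen

Round 1: Nguyen 13, Okoro 11, Silva 7. Silva has the fewest and is eliminated.
Round 2: Nguyen 20, Okoro 11. Nguyen has a majority.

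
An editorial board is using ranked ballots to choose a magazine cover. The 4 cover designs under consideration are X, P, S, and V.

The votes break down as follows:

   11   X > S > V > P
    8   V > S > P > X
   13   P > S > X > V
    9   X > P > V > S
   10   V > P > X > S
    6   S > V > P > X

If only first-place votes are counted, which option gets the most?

X

First-place vote totals:
  X: 20
  P: 13
  S: 6
  V: 18
X has the most first-place votes.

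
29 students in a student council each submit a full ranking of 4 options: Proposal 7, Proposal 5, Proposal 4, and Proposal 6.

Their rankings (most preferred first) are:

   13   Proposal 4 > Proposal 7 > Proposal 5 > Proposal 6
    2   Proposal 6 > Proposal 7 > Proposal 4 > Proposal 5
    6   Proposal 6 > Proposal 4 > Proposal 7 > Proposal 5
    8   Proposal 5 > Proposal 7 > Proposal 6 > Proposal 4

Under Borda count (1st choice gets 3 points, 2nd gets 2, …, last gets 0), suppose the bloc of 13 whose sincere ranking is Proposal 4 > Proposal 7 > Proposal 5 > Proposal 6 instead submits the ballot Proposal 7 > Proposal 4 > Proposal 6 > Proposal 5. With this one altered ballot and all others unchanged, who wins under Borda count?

Borda totals with the altered ballot: Proposal 7 65, Proposal 5 24, Proposal 4 40, Proposal 6 45.
The switch changes the winner from Proposal 4 to Proposal 7.

Proposal 7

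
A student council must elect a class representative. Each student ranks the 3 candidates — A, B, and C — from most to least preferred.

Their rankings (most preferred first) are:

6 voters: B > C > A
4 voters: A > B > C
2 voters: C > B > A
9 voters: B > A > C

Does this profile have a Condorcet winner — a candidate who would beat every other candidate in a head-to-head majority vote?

Head-to-head results (21 voters total):
A vs B: B wins 17–4.
A vs C: A wins 13–8.
B vs C: B wins 19–2.
B beats each rival — A (17–4), C (19–2) — so B is the Condorcet winner.

Yes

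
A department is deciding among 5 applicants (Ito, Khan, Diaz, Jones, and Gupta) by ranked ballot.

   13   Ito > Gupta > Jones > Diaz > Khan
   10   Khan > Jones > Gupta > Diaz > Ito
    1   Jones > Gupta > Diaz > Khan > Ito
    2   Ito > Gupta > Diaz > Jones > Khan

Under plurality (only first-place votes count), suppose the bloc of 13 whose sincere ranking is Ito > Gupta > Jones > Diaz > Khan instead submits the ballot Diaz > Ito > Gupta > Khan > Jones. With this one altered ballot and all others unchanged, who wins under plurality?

Diaz

First-place totals with the altered ballot: Ito 2, Khan 10, Diaz 13, Jones 1, Gupta 0.
The switch changes the winner from Ito to Diaz.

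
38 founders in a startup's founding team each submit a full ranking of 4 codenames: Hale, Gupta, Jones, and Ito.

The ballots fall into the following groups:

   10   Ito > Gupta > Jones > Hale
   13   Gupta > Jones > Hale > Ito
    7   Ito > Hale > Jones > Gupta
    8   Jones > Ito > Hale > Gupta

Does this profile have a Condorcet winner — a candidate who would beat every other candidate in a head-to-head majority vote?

No

Head-to-head results (38 voters total):
Hale vs Gupta: Gupta wins 23–15.
Hale vs Jones: Jones wins 31–7.
Hale vs Ito: Ito wins 25–13.
Gupta vs Jones: Gupta wins 23–15.
Gupta vs Ito: Ito wins 25–13.
Jones vs Ito: Jones wins 21–17.
No candidate beats all others: Gupta beats Jones beats Ito beats Gupta, a majority cycle.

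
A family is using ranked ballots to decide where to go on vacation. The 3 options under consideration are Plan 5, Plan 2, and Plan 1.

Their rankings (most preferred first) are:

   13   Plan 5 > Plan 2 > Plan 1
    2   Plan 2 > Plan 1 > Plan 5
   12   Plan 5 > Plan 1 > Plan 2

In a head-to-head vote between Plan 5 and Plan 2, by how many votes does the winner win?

23

Ballots ranking Plan 5 above Plan 2: 13+12 = 25.
Ballots ranking Plan 2 above Plan 5: 2.
Plan 5 wins 25–2, a margin of 23.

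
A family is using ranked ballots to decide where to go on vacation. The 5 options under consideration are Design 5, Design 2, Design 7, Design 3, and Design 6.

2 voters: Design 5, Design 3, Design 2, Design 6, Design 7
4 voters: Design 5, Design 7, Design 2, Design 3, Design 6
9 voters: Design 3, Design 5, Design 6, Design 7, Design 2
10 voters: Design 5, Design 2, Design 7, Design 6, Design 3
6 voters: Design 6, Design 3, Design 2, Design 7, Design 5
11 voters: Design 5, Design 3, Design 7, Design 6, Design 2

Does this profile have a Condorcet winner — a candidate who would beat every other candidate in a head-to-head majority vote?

Head-to-head results (42 voters total):
Design 5 vs Design 2: Design 5 wins 36–6.
Design 5 vs Design 7: Design 5 wins 36–6.
Design 5 vs Design 3: Design 5 wins 27–15.
Design 5 vs Design 6: Design 5 wins 36–6.
Design 2 vs Design 7: Design 7 wins 24–18.
Design 2 vs Design 3: Design 3 wins 28–14.
Design 2 vs Design 6: Design 6 wins 26–16.
Design 7 vs Design 3: Design 3 wins 28–14.
Design 7 vs Design 6: Design 7 wins 25–17.
Design 3 vs Design 6: Design 3 wins 26–16.
Design 5 beats each rival — Design 2 (36–6), Design 7 (36–6), Design 3 (27–15), Design 6 (36–6) — so Design 5 is the Condorcet winner.

Yes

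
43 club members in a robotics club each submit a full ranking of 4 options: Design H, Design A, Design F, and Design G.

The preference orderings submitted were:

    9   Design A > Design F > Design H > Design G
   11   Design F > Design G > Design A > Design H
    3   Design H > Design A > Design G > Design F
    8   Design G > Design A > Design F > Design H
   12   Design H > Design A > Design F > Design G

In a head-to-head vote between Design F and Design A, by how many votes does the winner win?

Ballots ranking Design F above Design A: 11.
Ballots ranking Design A above Design F: 9+3+8+12 = 32.
Design A wins 32–11, a margin of 21.

21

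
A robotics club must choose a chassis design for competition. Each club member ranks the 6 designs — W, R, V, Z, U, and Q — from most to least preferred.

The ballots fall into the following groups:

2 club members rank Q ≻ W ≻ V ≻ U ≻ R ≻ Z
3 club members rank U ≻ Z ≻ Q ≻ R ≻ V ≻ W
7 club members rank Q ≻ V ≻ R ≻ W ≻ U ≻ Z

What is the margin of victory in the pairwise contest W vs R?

Ballots ranking W above R: 2.
Ballots ranking R above W: 3+7 = 10.
R wins 10–2, a margin of 8.

8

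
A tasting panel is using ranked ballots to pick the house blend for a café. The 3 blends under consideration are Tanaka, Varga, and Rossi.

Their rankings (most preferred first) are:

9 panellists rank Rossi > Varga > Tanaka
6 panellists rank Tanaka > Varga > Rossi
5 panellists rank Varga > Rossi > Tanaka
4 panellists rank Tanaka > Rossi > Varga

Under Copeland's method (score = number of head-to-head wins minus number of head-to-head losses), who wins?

Rossi

Pairwise results:
  Tanaka vs Varga: Varga wins 14–10.
  Tanaka vs Rossi: Rossi wins 14–10.
  Varga vs Rossi: Rossi wins 13–11.
Copeland scores (wins − losses):
  Tanaka: 0 − 2 = -2
  Varga: 1 − 1 = 0
  Rossi: 2 − 0 = 2
Rossi has the best Copeland score.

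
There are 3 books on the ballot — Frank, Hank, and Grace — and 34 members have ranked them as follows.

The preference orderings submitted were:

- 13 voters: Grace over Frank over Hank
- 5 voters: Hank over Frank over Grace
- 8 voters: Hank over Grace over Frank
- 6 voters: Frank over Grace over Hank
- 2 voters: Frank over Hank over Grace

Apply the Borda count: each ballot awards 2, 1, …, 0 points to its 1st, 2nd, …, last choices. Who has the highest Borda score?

Borda scores:
  Frank: 13·1 + 5·1 + 8·0 + 6·2 + 2·2 = 34
  Hank: 13·0 + 5·2 + 8·2 + 6·0 + 2·1 = 28
  Grace: 13·2 + 5·0 + 8·1 + 6·1 + 2·0 = 40
Grace has the highest total.

Grace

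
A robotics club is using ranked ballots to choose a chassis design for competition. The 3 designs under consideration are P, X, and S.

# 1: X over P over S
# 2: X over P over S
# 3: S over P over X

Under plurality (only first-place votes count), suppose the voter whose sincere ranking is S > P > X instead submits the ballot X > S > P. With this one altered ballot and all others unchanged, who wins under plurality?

X

First-place totals with the altered ballot: P 0, X 3, S 0.
The winner is unchanged: still X.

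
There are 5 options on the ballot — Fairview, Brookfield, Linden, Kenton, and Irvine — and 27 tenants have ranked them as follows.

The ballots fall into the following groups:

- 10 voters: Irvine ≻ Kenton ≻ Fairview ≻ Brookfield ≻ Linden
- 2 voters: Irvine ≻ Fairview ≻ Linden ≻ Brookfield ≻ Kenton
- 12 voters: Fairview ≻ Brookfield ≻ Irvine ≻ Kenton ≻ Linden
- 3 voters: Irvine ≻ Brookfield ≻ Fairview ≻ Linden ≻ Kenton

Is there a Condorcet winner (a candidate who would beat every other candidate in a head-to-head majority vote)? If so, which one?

Irvine

Head-to-head results (27 voters total):
Fairview vs Brookfield: Fairview wins 24–3.
Fairview vs Linden: Fairview wins 27–0.
Fairview vs Kenton: Fairview wins 17–10.
Fairview vs Irvine: Irvine wins 15–12.
Brookfield vs Linden: Brookfield wins 25–2.
Brookfield vs Kenton: Brookfield wins 17–10.
Brookfield vs Irvine: Irvine wins 15–12.
Linden vs Kenton: Kenton wins 22–5.
Linden vs Irvine: Irvine wins 27–0.
Kenton vs Irvine: Irvine wins 27–0.
Irvine beats each rival — Fairview (15–12), Brookfield (15–12), Linden (27–0), Kenton (27–0) — so Irvine is the Condorcet winner.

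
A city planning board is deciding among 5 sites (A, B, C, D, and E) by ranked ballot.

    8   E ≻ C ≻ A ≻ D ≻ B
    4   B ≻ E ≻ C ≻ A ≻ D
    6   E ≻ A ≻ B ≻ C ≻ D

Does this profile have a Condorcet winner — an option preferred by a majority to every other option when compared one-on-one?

Head-to-head results (18 voters total):
A vs B: A wins 14–4.
A vs C: C wins 12–6.
A vs D: A wins 18–0.
A vs E: E wins 18–0.
B vs C: B wins 10–8.
B vs D: B wins 10–8.
B vs E: E wins 14–4.
C vs D: C wins 18–0.
C vs E: E wins 18–0.
D vs E: E wins 18–0.
E beats each rival — A (18–0), B (14–4), C (18–0), D (18–0) — so E is the Condorcet winner.

Yes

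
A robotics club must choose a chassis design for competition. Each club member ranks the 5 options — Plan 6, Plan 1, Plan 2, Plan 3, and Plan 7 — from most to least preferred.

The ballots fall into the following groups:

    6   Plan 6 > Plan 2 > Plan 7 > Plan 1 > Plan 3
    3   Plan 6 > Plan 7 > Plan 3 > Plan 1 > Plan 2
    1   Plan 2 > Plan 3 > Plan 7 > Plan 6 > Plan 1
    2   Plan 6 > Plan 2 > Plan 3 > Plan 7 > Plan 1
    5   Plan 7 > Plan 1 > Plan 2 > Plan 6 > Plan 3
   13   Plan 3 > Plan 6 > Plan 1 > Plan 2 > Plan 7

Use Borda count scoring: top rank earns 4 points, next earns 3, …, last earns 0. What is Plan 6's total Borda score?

89

Borda scores:
  Plan 6: 6·4 + 3·4 + 1 + 2·4 + 5·1 + 13·3 = 89
  Plan 1: 6·1 + 3·1 + 0 + 2·0 + 5·3 + 13·2 = 50
  Plan 2: 6·3 + 3·0 + 4 + 2·3 + 5·2 + 13·1 = 51
  Plan 3: 6·0 + 3·2 + 3 + 2·2 + 5·0 + 13·4 = 65
  Plan 7: 6·2 + 3·3 + 2 + 2·1 + 5·4 + 13·0 = 45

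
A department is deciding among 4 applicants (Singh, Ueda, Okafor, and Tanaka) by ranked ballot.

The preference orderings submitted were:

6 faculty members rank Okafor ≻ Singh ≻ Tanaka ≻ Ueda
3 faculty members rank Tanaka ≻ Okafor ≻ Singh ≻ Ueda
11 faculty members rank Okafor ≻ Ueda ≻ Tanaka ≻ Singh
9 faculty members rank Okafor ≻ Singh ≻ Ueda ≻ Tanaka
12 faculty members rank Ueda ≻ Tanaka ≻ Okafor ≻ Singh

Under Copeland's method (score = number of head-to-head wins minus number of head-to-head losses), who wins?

Okafor

Pairwise results:
  Singh vs Ueda: Ueda wins 23–18.
  Singh vs Okafor: Okafor wins 41–0.
  Singh vs Tanaka: Tanaka wins 26–15.
  Ueda vs Okafor: Okafor wins 29–12.
  Ueda vs Tanaka: Ueda wins 32–9.
  Okafor vs Tanaka: Okafor wins 26–15.
Copeland scores (wins − losses):
  Singh: 0 − 3 = -3
  Ueda: 2 − 1 = 1
  Okafor: 3 − 0 = 3
  Tanaka: 1 − 2 = -1
Okafor has the best Copeland score.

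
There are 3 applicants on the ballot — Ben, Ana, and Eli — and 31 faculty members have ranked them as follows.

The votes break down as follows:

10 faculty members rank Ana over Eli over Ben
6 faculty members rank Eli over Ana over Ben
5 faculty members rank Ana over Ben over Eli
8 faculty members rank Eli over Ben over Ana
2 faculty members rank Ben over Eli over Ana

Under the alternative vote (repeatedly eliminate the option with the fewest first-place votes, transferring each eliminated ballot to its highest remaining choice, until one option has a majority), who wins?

Round 1: Ana 15, Eli 14, Ben 2. Ben has the fewest and is eliminated.
Round 2: Eli 16, Ana 15. Eli has a majority.

Eli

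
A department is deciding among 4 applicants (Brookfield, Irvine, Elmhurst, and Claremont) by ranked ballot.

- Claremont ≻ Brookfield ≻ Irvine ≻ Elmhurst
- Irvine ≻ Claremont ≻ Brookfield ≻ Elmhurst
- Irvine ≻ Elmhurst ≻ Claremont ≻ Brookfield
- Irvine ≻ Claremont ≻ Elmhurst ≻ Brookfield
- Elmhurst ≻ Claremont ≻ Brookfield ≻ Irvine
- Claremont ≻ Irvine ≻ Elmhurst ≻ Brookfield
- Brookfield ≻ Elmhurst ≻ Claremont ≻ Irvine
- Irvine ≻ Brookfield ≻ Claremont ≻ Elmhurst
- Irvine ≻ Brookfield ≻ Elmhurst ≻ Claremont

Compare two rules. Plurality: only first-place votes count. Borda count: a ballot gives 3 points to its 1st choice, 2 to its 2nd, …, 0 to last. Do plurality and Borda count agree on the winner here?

Plurality first-place counts: Brookfield 1, Irvine 5, Elmhurst 1, Claremont 2 → Irvine.
Borda totals: Brookfield 11, Irvine 18, Elmhurst 10, Claremont 15 → Irvine.
The two rules agree on Irvine.

Yes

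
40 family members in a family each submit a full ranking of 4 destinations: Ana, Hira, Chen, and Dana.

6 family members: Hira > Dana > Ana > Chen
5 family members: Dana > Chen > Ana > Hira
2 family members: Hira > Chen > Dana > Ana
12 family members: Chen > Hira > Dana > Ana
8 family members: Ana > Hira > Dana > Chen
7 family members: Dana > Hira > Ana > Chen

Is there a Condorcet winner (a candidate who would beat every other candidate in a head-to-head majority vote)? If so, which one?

Hira

Head-to-head results (40 voters total):
Ana vs Hira: Hira wins 27–13.
Ana vs Chen: Ana wins 21–19.
Ana vs Dana: Dana wins 32–8.
Hira vs Chen: Hira wins 23–17.
Hira vs Dana: Hira wins 28–12.
Chen vs Dana: Dana wins 26–14.
Hira beats each rival — Ana (27–13), Chen (23–17), Dana (28–12) — so Hira is the Condorcet winner.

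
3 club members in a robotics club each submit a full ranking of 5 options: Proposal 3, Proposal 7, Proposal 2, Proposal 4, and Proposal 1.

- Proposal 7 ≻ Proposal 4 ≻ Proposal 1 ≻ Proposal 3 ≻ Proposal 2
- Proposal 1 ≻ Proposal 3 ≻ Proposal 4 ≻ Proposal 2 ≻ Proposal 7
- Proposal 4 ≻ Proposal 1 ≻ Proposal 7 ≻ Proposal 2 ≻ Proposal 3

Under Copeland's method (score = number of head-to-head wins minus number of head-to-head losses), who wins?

Pairwise results:
  Proposal 3 vs Proposal 7: Proposal 7 wins 2–1.
  Proposal 3 vs Proposal 2: Proposal 3 wins 2–1.
  Proposal 3 vs Proposal 4: Proposal 4 wins 2–1.
  Proposal 3 vs Proposal 1: Proposal 1 wins 3–0.
  Proposal 7 vs Proposal 2: Proposal 7 wins 2–1.
  Proposal 7 vs Proposal 4: Proposal 4 wins 2–1.
  Proposal 7 vs Proposal 1: Proposal 1 wins 2–1.
  Proposal 2 vs Proposal 4: Proposal 4 wins 3–0.
  Proposal 2 vs Proposal 1: Proposal 1 wins 3–0.
  Proposal 4 vs Proposal 1: Proposal 4 wins 2–1.
Copeland scores (wins − losses):
  Proposal 3: 1 − 3 = -2
  Proposal 7: 2 − 2 = 0
  Proposal 2: 0 − 4 = -4
  Proposal 4: 4 − 0 = 4
  Proposal 1: 3 − 1 = 2
Proposal 4 has the best Copeland score.

Proposal 4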